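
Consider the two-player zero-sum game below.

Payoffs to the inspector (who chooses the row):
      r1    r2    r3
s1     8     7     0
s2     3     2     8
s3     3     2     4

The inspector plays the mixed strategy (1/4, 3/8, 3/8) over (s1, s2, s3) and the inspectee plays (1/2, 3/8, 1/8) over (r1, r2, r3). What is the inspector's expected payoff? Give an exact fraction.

125/32

Against (1/2, 3/8, 1/8), each row's expected payoff is s1: 53/8; s2: 13/4; s3: 11/4.
Taking the (1/4, 3/8, 3/8)-weighted average: (1/4)·(53/8) + (3/8)·(13/4) + (3/8)·(11/4) = 125/32.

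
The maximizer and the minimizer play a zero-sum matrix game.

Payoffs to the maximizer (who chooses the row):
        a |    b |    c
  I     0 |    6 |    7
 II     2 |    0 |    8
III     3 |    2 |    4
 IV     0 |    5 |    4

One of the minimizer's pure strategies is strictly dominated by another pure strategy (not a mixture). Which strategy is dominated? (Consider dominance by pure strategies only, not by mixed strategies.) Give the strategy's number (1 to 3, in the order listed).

3

The minimizer prefers columns that give the maximizer less. Compare c with a: 0 < 7, 2 < 8, 3 < 4, 0 < 4.
So a strictly dominates c for the minimizer; c is strictly dominated.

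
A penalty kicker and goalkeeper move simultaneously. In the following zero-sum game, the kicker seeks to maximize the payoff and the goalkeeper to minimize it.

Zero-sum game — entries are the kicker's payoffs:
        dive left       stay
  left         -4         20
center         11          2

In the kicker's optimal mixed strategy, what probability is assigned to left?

Row minima are -4 and 2, so the kicker's maximin is 2; column maxima are 11 and 20, so the goalkeeper's minimax is 11. These differ, so the equilibrium is in mixed strategies.
Let the kicker play left with probability p. The goalkeeper is indifferent when −4p + 11(1−p) = 20p + 2(1−p), giving p = 3/11.

3/11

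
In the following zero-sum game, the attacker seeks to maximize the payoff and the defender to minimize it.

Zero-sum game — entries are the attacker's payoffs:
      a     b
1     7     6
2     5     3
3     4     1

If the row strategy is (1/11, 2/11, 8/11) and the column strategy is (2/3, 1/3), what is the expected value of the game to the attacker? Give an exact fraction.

118/33

Against (2/3, 1/3), each row's expected payoff is 1: 20/3; 2: 13/3; 3: 3.
Taking the (1/11, 2/11, 8/11)-weighted average: (1/11)·(20/3) + (2/11)·(13/3) + (8/11)·(3) = 118/33.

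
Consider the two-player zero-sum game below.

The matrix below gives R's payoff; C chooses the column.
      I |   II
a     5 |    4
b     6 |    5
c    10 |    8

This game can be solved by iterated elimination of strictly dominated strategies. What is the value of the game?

Column I is strictly dominated by II for C (4<5, 5<6, 8<10); eliminate I.
Row b is strictly dominated by row c (8>5); eliminate b.
Row a is strictly dominated by row c (8>4); eliminate a.
Only (c, II) remains, with payoff 8.

8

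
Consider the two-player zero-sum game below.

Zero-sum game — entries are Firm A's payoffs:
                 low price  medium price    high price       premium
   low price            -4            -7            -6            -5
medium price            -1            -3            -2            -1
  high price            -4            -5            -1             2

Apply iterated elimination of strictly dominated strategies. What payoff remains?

Column low price is strictly dominated by medium price for Firm B (-7<-4, -3<-1, -5<-4); eliminate low price.
Column premium is strictly dominated by medium price for Firm B (-7<-5, -3<-1, -5<2); eliminate premium.
Row low price is strictly dominated by row medium price (-3>-7, -2>-6); eliminate low price.
Column high price is strictly dominated by medium price for Firm B (-3<-2, -5<-1); eliminate high price.
Row high price is strictly dominated by row medium price (-3>-5); eliminate high price.
Only (medium price, medium price) remains, with payoff -3.

-3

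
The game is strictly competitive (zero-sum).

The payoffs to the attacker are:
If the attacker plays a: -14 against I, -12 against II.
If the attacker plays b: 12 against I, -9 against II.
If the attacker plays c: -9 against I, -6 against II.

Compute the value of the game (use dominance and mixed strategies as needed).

Row a is strictly dominated by row c, so the attacker never plays it.
The remaining 2×2 game on (b, c) × (I, II) has no saddle point. Let the attacker play b with probability p; indifference gives 12p − 9(1−p) = −9p − 6(1−p), so p = 1/8.
Similarly the defender's optimal q on I is 1/8, and the value is 12·(1/8) + (-9)·(7/8) = -51/8.

-51/8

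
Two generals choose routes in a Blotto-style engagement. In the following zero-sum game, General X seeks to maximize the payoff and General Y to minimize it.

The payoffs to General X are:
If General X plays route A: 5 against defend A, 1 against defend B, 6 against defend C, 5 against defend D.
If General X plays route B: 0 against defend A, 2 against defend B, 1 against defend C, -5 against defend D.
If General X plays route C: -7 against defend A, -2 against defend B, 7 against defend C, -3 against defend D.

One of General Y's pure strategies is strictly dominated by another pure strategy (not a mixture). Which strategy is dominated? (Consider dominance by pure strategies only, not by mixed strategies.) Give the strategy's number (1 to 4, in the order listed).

General Y prefers columns that give General X less. Compare defend C with defend A: 5 < 6, 0 < 1, -7 < 7.
So defend A strictly dominates defend C for General Y; defend C is strictly dominated.

3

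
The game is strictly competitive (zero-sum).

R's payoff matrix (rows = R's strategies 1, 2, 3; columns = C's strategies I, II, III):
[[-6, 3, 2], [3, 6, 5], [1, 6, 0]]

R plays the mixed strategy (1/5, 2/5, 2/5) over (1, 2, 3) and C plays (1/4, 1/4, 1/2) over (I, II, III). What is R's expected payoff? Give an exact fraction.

Against (1/4, 1/4, 1/2), each row's expected payoff is 1: 1/4; 2: 19/4; 3: 7/4.
Taking the (1/5, 2/5, 2/5)-weighted average: (1/5)·(1/4) + (2/5)·(19/4) + (2/5)·(7/4) = 53/20.

53/20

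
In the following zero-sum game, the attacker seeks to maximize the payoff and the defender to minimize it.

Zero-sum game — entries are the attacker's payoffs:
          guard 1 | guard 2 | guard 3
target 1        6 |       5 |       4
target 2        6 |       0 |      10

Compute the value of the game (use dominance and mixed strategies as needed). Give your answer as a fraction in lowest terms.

Column guard 1 is strictly dominated by guard 2 for the defender (it gives the attacker more in every row).
The remaining 2×2 game on (target 1, target 2) × (guard 2, guard 3) has no saddle point. Let the attacker play target 1 with probability p; indifference gives 5p = 4p + 10(1−p), so p = 10/11.
Similarly the defender's optimal q on guard 2 is 6/11, and the value is 5·(6/11) + (4)·(5/11) = 50/11.

50/11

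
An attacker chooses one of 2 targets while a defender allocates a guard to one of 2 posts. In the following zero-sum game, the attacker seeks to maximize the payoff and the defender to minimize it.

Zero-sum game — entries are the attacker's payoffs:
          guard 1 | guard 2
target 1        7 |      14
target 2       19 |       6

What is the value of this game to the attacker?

56/5

Row minima are 7 and 6, so the attacker's maximin is 7; column maxima are 19 and 14, so the defender's minimax is 14. These differ, so the equilibrium is in mixed strategies.
Let the attacker play target 1 with probability p. The defender is indifferent when 7p + 19(1−p) = 14p + 6(1−p), giving p = 13/20.
Let the defender play guard 1 with probability q. The attacker is indifferent when 7q + 14(1−q) = 19q + 6(1−q), giving q = 2/5.
The value is 7·(2/5) + (14)·(3/5) = 56/5.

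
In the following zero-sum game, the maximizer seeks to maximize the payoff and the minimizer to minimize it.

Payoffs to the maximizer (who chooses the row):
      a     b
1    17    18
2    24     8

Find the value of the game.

296/17

Row minima are 17 and 8, so the maximizer's maximin is 17; column maxima are 24 and 18, so the minimizer's minimax is 18. These differ, so the equilibrium is in mixed strategies.
Let the maximizer play 1 with probability p. The minimizer is indifferent when 17p + 24(1−p) = 18p + 8(1−p), giving p = 16/17.
Let the minimizer play a with probability q. The maximizer is indifferent when 17q + 18(1−q) = 24q + 8(1−q), giving q = 10/17.
The value is 17·(10/17) + (18)·(7/17) = 296/17.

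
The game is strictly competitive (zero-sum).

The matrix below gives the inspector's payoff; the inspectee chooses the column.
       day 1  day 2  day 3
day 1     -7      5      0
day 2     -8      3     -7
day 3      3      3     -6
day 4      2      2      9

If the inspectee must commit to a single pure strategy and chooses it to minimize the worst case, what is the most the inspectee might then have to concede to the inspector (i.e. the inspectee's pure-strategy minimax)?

3

The worst case (largest entry) in each column is day 1: 3, day 2: 5, day 3: 9.
The best (smallest) of these is 3.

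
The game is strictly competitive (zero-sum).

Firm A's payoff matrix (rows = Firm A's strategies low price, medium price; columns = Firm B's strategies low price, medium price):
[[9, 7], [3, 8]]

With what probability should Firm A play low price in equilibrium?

Row minima are 7 and 3, so Firm A's maximin is 7; column maxima are 9 and 8, so Firm B's minimax is 8. These differ, so the equilibrium is in mixed strategies.
Let Firm A play low price with probability p. Firm B is indifferent when 9p + 3(1−p) = 7p + 8(1−p), giving p = 5/7.

5/7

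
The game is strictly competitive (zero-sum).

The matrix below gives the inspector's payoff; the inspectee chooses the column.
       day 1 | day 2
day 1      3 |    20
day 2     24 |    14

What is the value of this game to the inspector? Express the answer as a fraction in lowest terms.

Row minima are 3 and 14, so the inspector's maximin is 14; column maxima are 24 and 20, so the inspectee's minimax is 20. These differ, so the equilibrium is in mixed strategies.
Let the inspector play day 1 with probability p. The inspectee is indifferent when 3p + 24(1−p) = 20p + 14(1−p), giving p = 10/27.
Let the inspectee play day 1 with probability q. The inspector is indifferent when 3q + 20(1−q) = 24q + 14(1−q), giving q = 2/9.
The value is 3·(2/9) + (20)·(7/9) = 146/9.

146/9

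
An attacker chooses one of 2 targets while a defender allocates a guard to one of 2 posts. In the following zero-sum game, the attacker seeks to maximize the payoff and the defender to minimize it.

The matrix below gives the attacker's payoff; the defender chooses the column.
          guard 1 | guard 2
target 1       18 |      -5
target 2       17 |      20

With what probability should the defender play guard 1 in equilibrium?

25/26

Row minima are -5 and 17, so the attacker's maximin is 17; column maxima are 18 and 20, so the defender's minimax is 18. These differ, so the equilibrium is in mixed strategies.
Let the defender play guard 1 with probability q. The attacker is indifferent when 18q − 5(1−q) = 17q + 20(1−q), giving q = 25/26.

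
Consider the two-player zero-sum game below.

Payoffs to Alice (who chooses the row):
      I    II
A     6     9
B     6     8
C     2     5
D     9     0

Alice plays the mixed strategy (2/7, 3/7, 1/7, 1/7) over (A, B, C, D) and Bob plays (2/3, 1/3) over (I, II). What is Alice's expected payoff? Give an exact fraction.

43/7

Against (2/3, 1/3), each row's expected payoff is A: 7; B: 20/3; C: 3; D: 6.
Taking the (2/7, 3/7, 1/7, 1/7)-weighted average: (2/7)·(7) + (3/7)·(20/3) + (1/7)·(3) + (1/7)·(6) = 43/7.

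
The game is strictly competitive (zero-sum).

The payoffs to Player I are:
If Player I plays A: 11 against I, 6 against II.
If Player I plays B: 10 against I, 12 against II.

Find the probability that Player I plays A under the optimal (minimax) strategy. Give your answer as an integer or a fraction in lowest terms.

Row minima are 6 and 10, so Player I's maximin is 10; column maxima are 11 and 12, so Player II's minimax is 11. These differ, so the equilibrium is in mixed strategies.
Let Player I play A with probability p. Player II is indifferent when 11p + 10(1−p) = 6p + 12(1−p), giving p = 2/7.

2/7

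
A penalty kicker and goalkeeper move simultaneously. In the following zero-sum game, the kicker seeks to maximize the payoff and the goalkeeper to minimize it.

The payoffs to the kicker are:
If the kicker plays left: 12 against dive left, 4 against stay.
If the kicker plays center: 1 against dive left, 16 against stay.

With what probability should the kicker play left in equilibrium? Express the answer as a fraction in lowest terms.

15/23

Row minima are 4 and 1, so the kicker's maximin is 4; column maxima are 12 and 16, so the goalkeeper's minimax is 12. These differ, so the equilibrium is in mixed strategies.
Let the kicker play left with probability p. The goalkeeper is indifferent when 12p + (1−p) = 4p + 16(1−p), giving p = 15/23.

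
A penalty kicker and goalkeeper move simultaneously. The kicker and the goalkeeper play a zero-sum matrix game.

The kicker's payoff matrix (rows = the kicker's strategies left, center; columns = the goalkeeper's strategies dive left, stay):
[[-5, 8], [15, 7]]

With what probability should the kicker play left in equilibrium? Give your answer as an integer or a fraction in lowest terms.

Row minima are -5 and 7, so the kicker's maximin is 7; column maxima are 15 and 8, so the goalkeeper's minimax is 8. These differ, so the equilibrium is in mixed strategies.
Let the kicker play left with probability p. The goalkeeper is indifferent when −5p + 15(1−p) = 8p + 7(1−p), giving p = 8/21.

8/21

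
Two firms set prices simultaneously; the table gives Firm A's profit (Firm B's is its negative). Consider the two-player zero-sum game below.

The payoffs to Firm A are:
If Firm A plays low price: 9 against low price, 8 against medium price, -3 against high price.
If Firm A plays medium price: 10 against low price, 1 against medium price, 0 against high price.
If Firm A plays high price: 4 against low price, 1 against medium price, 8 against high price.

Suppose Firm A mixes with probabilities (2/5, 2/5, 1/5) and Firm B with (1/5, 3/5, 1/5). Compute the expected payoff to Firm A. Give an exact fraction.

Against (1/5, 3/5, 1/5), each row's expected payoff is low price: 6; medium price: 13/5; high price: 3.
Taking the (2/5, 2/5, 1/5)-weighted average: (2/5)·(6) + (2/5)·(13/5) + (1/5)·(3) = 101/25.

101/25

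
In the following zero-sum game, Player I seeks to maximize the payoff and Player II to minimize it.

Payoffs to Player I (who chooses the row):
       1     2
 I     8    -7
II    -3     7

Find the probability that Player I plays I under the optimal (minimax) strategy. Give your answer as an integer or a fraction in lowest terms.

Row minima are -7 and -3, so Player I's maximin is -3; column maxima are 8 and 7, so Player II's minimax is 7. These differ, so the equilibrium is in mixed strategies.
Let Player I play I with probability p. Player II is indifferent when 8p − 3(1−p) = −7p + 7(1−p), giving p = 2/5.

2/5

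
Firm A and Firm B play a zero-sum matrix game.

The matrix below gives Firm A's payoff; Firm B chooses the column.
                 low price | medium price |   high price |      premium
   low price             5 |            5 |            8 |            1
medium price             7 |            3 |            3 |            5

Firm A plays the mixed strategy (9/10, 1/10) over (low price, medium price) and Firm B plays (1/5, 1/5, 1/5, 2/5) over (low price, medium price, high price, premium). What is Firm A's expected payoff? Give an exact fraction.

Against (1/5, 1/5, 1/5, 2/5), each row's expected payoff is low price: 4; medium price: 23/5.
Taking the (9/10, 1/10)-weighted average: (9/10)·(4) + (1/10)·(23/5) = 203/50.

203/50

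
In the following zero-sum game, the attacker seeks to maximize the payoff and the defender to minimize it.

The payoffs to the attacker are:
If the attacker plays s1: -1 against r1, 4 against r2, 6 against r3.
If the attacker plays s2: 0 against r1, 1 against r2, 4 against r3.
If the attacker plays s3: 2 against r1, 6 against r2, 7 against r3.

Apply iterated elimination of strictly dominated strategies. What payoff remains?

Row s2 is strictly dominated by row s3 (2>0, 6>1, 7>4); eliminate s2.
Row s1 is strictly dominated by row s3 (2>-1, 6>4, 7>6); eliminate s1.
Column r2 is strictly dominated by r1 for the defender (2<6); eliminate r2.
Column r3 is strictly dominated by r1 for the defender (2<7); eliminate r3.
Only (s3, r1) remains, with payoff 2.

2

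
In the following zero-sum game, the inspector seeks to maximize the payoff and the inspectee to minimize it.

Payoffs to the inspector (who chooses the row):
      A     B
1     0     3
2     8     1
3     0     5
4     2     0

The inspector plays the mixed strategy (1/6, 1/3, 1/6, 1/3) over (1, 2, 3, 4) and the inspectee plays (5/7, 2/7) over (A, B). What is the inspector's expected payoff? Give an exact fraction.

Against (5/7, 2/7), each row's expected payoff is 1: 6/7; 2: 6; 3: 10/7; 4: 10/7.
Taking the (1/6, 1/3, 1/6, 1/3)-weighted average: (1/6)·(6/7) + (1/3)·(6) + (1/6)·(10/7) + (1/3)·(10/7) = 20/7.

20/7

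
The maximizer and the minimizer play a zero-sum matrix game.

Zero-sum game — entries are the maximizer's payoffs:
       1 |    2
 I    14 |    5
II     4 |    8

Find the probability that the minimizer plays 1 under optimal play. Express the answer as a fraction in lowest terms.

Row minima are 5 and 4, so the maximizer's maximin is 5; column maxima are 14 and 8, so the minimizer's minimax is 8. These differ, so the equilibrium is in mixed strategies.
Let the minimizer play 1 with probability q. The maximizer is indifferent when 14q + 5(1−q) = 4q + 8(1−q), giving q = 3/13.

3/13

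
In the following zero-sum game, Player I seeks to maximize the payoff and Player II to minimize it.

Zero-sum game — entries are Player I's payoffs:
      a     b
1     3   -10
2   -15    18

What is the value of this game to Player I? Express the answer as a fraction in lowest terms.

-48/23

Row minima are -10 and -15, so Player I's maximin is -10; column maxima are 3 and 18, so Player II's minimax is 3. These differ, so the equilibrium is in mixed strategies.
Let Player I play 1 with probability p. Player II is indifferent when 3p − 15(1−p) = −10p + 18(1−p), giving p = 33/46.
Let Player II play a with probability q. Player I is indifferent when 3q − 10(1−q) = −15q + 18(1−q), giving q = 14/23.
The value is 3·(14/23) + (-10)·(9/23) = -48/23.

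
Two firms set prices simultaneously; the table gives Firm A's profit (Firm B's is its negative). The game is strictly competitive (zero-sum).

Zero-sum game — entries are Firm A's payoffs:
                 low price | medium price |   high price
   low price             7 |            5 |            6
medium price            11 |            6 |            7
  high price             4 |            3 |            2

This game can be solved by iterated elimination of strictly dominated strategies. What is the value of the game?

6

Row low price is strictly dominated by row medium price (11>7, 6>5, 7>6); eliminate low price.
Column low price is strictly dominated by medium price for Firm B (6<11, 3<4); eliminate low price.
Row high price is strictly dominated by row medium price (6>3, 7>2); eliminate high price.
Column high price is strictly dominated by medium price for Firm B (6<7); eliminate high price.
Only (medium price, medium price) remains, with payoff 6.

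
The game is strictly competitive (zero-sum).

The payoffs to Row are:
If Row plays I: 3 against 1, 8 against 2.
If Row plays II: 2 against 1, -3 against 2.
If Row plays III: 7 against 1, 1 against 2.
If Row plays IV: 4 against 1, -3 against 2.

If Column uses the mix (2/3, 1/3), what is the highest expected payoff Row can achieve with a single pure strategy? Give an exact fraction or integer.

I: (3)·(2/3) + (8)·(1/3) = 14/3.
II: (2)·(2/3) + (-3)·(1/3) = 1/3.
III: (7)·(2/3) + (1)·(1/3) = 5.
IV: (4)·(2/3) + (-3)·(1/3) = 5/3.
The best pure response is III with expected payoff 5.

5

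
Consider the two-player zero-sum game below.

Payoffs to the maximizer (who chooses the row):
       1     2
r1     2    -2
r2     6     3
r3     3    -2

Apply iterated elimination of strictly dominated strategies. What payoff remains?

Row r1 is strictly dominated by row r2 (6>2, 3>-2); eliminate r1.
Column 1 is strictly dominated by 2 for the minimizer (3<6, -2<3); eliminate 1.
Row r3 is strictly dominated by row r2 (3>-2); eliminate r3.
Only (r2, 2) remains, with payoff 3.

3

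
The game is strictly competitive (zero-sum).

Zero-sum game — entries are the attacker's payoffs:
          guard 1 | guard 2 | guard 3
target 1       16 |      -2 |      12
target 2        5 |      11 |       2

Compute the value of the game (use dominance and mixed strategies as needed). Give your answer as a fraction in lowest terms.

Column guard 1 is strictly dominated by guard 3 for the defender (it gives the attacker more in every row).
The remaining 2×2 game on (target 1, target 2) × (guard 2, guard 3) has no saddle point. Let the attacker play target 1 with probability p; indifference gives −2p + 11(1−p) = 12p + 2(1−p), so p = 9/23.
Similarly the defender's optimal q on guard 2 is 10/23, and the value is -2·(10/23) + (12)·(13/23) = 136/23.

136/23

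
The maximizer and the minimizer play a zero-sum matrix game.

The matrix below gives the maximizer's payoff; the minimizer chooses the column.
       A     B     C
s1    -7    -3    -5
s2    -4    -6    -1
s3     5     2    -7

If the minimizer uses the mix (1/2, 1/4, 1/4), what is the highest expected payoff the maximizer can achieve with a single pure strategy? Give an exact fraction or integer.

s1: (-7)·(1/2) + (-3)·(1/4) + (-5)·(1/4) = -11/2.
s2: (-4)·(1/2) + (-6)·(1/4) + (-1)·(1/4) = -15/4.
s3: (5)·(1/2) + (2)·(1/4) + (-7)·(1/4) = 5/4.
The best pure response is s3 with expected payoff 5/4.

5/4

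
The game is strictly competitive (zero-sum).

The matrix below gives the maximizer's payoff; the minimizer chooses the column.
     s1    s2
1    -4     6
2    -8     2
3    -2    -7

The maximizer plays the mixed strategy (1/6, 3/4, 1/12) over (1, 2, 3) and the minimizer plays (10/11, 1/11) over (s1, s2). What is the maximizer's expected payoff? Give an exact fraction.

Against (10/11, 1/11), each row's expected payoff is 1: -34/11; 2: -78/11; 3: -27/11.
Taking the (1/6, 3/4, 1/12)-weighted average: (1/6)·(-34/11) + (3/4)·(-78/11) + (1/12)·(-27/11) = -797/132.

-797/132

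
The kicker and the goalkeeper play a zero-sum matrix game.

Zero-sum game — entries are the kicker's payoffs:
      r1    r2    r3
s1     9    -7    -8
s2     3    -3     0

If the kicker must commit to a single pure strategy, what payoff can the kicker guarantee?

The worst-case payoff for each row is s1: -8, s2: -3.
The best of these is -3.

-3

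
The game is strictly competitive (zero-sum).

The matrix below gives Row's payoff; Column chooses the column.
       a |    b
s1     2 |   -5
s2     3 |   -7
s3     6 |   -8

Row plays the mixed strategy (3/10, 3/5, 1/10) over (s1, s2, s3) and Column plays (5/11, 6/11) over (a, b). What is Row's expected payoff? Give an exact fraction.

-24/11

Against (5/11, 6/11), each row's expected payoff is s1: -20/11; s2: -27/11; s3: -18/11.
Taking the (3/10, 3/5, 1/10)-weighted average: (3/10)·(-20/11) + (3/5)·(-27/11) + (1/10)·(-18/11) = -24/11.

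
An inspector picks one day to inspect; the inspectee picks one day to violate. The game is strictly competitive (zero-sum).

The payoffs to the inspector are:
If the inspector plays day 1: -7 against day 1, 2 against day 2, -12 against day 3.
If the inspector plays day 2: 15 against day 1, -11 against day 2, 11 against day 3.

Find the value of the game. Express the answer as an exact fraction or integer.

-55/18

Column day 1 is strictly dominated by day 3 for the inspectee (it gives the inspector more in every row).
The remaining 2×2 game on (day 1, day 2) × (day 2, day 3) has no saddle point. Let the inspector play day 1 with probability p; indifference gives 2p − 11(1−p) = −12p + 11(1−p), so p = 11/18.
Similarly the inspectee's optimal q on day 2 is 23/36, and the value is 2·(23/36) + (-12)·(13/36) = -55/18.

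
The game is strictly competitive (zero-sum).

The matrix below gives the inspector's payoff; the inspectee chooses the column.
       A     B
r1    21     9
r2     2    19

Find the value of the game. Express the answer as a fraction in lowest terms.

Row minima are 9 and 2, so the inspector's maximin is 9; column maxima are 21 and 19, so the inspectee's minimax is 19. These differ, so the equilibrium is in mixed strategies.
Let the inspector play r1 with probability p. The inspectee is indifferent when 21p + 2(1−p) = 9p + 19(1−p), giving p = 17/29.
Let the inspectee play A with probability q. The inspector is indifferent when 21q + 9(1−q) = 2q + 19(1−q), giving q = 10/29.
The value is 21·(10/29) + (9)·(19/29) = 381/29.

381/29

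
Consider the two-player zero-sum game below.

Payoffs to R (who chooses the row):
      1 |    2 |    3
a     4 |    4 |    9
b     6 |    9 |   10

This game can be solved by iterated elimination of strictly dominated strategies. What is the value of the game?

6

Row a is strictly dominated by row b (6>4, 9>4, 10>9); eliminate a.
Column 2 is strictly dominated by 1 for C (6<9); eliminate 2.
Column 3 is strictly dominated by 1 for C (6<10); eliminate 3.
Only (b, 1) remains, with payoff 6.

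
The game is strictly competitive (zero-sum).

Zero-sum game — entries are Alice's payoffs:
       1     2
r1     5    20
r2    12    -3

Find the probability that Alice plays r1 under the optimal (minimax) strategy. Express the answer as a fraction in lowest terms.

1/2

Row minima are 5 and -3, so Alice's maximin is 5; column maxima are 12 and 20, so Bob's minimax is 12. These differ, so the equilibrium is in mixed strategies.
Let Alice play r1 with probability p. Bob is indifferent when 5p + 12(1−p) = 20p − 3(1−p), giving p = 1/2.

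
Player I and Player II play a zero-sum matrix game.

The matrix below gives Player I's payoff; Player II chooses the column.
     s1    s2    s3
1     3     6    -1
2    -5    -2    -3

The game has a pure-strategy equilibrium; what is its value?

-1

Row minima: -1, -5 → Player I's maximin is -1.
Column maxima: 3, 6, -1 → Player II's minimax is -1.
They coincide at (1, s3), so the value is -1.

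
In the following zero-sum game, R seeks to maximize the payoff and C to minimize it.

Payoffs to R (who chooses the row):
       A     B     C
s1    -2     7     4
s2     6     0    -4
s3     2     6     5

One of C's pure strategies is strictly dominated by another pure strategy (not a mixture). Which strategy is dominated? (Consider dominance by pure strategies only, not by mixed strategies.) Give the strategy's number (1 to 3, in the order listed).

C prefers columns that give R less. Compare B with C: 4 < 7, -4 < 0, 5 < 6.
So C strictly dominates B for C; B is strictly dominated.

2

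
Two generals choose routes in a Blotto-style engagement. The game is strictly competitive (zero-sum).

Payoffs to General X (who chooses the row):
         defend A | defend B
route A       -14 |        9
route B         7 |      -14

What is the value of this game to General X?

-133/44

Row minima are -14 and -14, so General X's maximin is -14; column maxima are 7 and 9, so General Y's minimax is 7. These differ, so the equilibrium is in mixed strategies.
Let General X play route A with probability p. General Y is indifferent when −14p + 7(1−p) = 9p − 14(1−p), giving p = 21/44.
Let General Y play defend A with probability q. General X is indifferent when −14q + 9(1−q) = 7q − 14(1−q), giving q = 23/44.
The value is -14·(23/44) + (9)·(21/44) = -133/44.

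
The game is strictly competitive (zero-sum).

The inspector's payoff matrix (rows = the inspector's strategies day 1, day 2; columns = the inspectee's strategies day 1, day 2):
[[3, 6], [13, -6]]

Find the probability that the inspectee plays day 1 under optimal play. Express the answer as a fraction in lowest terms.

Row minima are 3 and -6, so the inspector's maximin is 3; column maxima are 13 and 6, so the inspectee's minimax is 6. These differ, so the equilibrium is in mixed strategies.
Let the inspectee play day 1 with probability q. The inspector is indifferent when 3q + 6(1−q) = 13q − 6(1−q), giving q = 6/11.

6/11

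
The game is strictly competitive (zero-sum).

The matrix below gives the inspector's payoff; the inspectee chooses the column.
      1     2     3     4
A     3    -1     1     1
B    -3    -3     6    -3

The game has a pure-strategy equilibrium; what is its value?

-1

Row minima: -1, -3 → the inspector's maximin is -1.
Column maxima: 3, -1, 6, 1 → the inspectee's minimax is -1.
They coincide at (A, 2), so the value is -1.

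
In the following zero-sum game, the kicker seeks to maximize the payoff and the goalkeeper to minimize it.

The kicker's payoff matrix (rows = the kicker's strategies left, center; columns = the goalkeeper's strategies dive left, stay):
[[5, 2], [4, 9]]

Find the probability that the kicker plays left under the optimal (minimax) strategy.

Row minima are 2 and 4, so the kicker's maximin is 4; column maxima are 5 and 9, so the goalkeeper's minimax is 5. These differ, so the equilibrium is in mixed strategies.
Let the kicker play left with probability p. The goalkeeper is indifferent when 5p + 4(1−p) = 2p + 9(1−p), giving p = 5/8.

5/8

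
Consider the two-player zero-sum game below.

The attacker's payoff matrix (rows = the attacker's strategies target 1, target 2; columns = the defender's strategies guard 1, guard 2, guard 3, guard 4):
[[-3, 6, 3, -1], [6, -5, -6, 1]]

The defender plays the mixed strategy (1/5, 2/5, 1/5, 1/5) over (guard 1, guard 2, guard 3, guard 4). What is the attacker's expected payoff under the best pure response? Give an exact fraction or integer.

target 1: (-3)·(1/5) + (6)·(2/5) + (3)·(1/5) + (-1)·(1/5) = 11/5.
target 2: (6)·(1/5) + (-5)·(2/5) + (-6)·(1/5) + (1)·(1/5) = -9/5.
The best pure response is target 1 with expected payoff 11/5.

11/5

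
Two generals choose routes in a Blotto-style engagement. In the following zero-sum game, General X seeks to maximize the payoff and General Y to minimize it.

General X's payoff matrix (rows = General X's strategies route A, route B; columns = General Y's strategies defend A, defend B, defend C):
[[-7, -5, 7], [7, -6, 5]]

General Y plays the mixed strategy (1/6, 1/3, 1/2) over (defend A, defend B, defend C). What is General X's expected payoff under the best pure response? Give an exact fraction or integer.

5/3

route A: (-7)·(1/6) + (-5)·(1/3) + (7)·(1/2) = 2/3.
route B: (7)·(1/6) + (-6)·(1/3) + (5)·(1/2) = 5/3.
The best pure response is route B with expected payoff 5/3.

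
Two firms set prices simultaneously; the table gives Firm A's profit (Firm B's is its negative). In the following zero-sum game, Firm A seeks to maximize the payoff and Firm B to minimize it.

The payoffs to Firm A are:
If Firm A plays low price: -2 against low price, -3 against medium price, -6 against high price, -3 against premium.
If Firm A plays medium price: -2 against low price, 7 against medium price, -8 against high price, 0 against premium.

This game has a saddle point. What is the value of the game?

-6

Row minima: -6, -8 → Firm A's maximin is -6.
Column maxima: -2, 7, -6, 0 → Firm B's minimax is -6.
They coincide at (low price, high price), so the value is -6.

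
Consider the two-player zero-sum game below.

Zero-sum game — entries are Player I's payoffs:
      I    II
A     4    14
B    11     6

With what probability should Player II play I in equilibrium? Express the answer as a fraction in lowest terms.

8/15

Row minima are 4 and 6, so Player I's maximin is 6; column maxima are 11 and 14, so Player II's minimax is 11. These differ, so the equilibrium is in mixed strategies.
Let Player II play I with probability q. Player I is indifferent when 4q + 14(1−q) = 11q + 6(1−q), giving q = 8/15.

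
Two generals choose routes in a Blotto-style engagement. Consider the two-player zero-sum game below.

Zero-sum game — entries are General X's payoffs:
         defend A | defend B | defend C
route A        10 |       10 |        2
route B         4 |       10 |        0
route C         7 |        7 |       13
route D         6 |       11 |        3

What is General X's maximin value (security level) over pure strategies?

7

The worst-case payoff for each row is route A: 2, route B: 0, route C: 7, route D: 3.
The best of these is 7.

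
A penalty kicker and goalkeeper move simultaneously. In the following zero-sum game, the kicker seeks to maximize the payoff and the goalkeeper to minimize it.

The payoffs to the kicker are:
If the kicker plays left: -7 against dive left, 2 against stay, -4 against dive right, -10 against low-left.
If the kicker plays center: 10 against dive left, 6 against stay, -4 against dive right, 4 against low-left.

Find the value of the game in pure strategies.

-4

Row minima: -10, -4 → the kicker's maximin is -4.
Column maxima: 10, 6, -4, 4 → the goalkeeper's minimax is -4.
They coincide at (center, dive right), so the value is -4.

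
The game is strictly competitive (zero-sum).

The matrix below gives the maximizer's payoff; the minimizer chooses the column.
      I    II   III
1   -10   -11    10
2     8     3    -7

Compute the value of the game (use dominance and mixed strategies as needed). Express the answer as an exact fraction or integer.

Column I is strictly dominated by II for the minimizer (it gives the maximizer more in every row).
The remaining 2×2 game on (1, 2) × (II, III) has no saddle point. Let the maximizer play 1 with probability p; indifference gives −11p + 3(1−p) = 10p − 7(1−p), so p = 10/31.
Similarly the minimizer's optimal q on II is 17/31, and the value is -11·(17/31) + (10)·(14/31) = -47/31.

-47/31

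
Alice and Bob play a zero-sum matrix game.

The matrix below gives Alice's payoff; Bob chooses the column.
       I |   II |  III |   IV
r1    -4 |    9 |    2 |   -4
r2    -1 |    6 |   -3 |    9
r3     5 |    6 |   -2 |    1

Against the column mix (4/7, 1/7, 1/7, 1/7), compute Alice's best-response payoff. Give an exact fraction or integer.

25/7

r1: (-4)·(4/7) + (9)·(1/7) + (2)·(1/7) + (-4)·(1/7) = -9/7.
r2: (-1)·(4/7) + (6)·(1/7) + (-3)·(1/7) + (9)·(1/7) = 8/7.
r3: (5)·(4/7) + (6)·(1/7) + (-2)·(1/7) + (1)·(1/7) = 25/7.
The best pure response is r3 with expected payoff 25/7.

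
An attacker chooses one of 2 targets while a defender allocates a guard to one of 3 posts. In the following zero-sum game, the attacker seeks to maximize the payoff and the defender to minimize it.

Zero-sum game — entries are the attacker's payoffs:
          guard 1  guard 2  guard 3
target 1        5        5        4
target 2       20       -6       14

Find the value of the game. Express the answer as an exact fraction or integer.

94/21

Column guard 1 is strictly dominated by guard 3 for the defender (it gives the attacker more in every row).
The remaining 2×2 game on (target 1, target 2) × (guard 2, guard 3) has no saddle point. Let the attacker play target 1 with probability p; indifference gives 5p − 6(1−p) = 4p + 14(1−p), so p = 20/21.
Similarly the defender's optimal q on guard 2 is 10/21, and the value is 5·(10/21) + (4)·(11/21) = 94/21.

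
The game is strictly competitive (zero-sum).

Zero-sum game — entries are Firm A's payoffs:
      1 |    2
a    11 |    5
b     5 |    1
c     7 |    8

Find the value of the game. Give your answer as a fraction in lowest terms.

53/7

Row b is strictly dominated by row a, so Firm A never plays it.
The remaining 2×2 game on (a, c) × (1, 2) has no saddle point. Let Firm A play a with probability p; indifference gives 11p + 7(1−p) = 5p + 8(1−p), so p = 1/7.
Similarly Firm B's optimal q on 1 is 3/7, and the value is 11·(3/7) + (5)·(4/7) = 53/7.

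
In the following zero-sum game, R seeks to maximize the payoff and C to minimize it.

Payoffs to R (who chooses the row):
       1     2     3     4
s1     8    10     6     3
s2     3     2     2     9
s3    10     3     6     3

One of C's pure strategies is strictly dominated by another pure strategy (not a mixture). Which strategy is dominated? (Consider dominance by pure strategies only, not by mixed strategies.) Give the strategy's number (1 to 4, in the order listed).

1

C prefers columns that give R less. Compare 1 with 3: 6 < 8, 2 < 3, 6 < 10.
So 3 strictly dominates 1 for C; 1 is strictly dominated.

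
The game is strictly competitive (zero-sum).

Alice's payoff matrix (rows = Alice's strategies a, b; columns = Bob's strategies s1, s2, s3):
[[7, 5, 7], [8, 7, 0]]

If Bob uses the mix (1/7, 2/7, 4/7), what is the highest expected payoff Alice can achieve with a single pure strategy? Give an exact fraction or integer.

a: (7)·(1/7) + (5)·(2/7) + (7)·(4/7) = 45/7.
b: (8)·(1/7) + (7)·(2/7) + (0)·(4/7) = 22/7.
The best pure response is a with expected payoff 45/7.

45/7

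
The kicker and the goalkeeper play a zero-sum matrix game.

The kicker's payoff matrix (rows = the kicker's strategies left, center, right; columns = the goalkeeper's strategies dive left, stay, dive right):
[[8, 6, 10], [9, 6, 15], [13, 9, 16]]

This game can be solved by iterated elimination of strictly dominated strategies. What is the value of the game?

9

Row left is strictly dominated by row right (13>8, 9>6, 16>10); eliminate left.
Column dive left is strictly dominated by stay for the goalkeeper (6<9, 9<13); eliminate dive left.
Column dive right is strictly dominated by stay for the goalkeeper (6<15, 9<16); eliminate dive right.
Row center is strictly dominated by row right (9>6); eliminate center.
Only (right, stay) remains, with payoff 9.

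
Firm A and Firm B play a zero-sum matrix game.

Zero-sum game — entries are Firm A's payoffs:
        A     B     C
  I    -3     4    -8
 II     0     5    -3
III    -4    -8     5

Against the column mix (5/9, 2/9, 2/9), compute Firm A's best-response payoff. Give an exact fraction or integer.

4/9

I: (-3)·(5/9) + (4)·(2/9) + (-8)·(2/9) = -23/9.
II: (0)·(5/9) + (5)·(2/9) + (-3)·(2/9) = 4/9.
III: (-4)·(5/9) + (-8)·(2/9) + (5)·(2/9) = -26/9.
The best pure response is II with expected payoff 4/9.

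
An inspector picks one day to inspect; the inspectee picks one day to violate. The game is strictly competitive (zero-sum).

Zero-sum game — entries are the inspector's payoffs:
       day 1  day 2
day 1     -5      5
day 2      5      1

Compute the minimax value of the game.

15/7

Row minima are -5 and 1, so the inspector's maximin is 1; column maxima are 5 and 5, so the inspectee's minimax is 5. These differ, so the equilibrium is in mixed strategies.
Let the inspector play day 1 with probability p. The inspectee is indifferent when −5p + 5(1−p) = 5p + (1−p), giving p = 2/7.
Let the inspectee play day 1 with probability q. The inspector is indifferent when −5q + 5(1−q) = 5q + (1−q), giving q = 2/7.
The value is -5·(2/7) + (5)·(5/7) = 15/7.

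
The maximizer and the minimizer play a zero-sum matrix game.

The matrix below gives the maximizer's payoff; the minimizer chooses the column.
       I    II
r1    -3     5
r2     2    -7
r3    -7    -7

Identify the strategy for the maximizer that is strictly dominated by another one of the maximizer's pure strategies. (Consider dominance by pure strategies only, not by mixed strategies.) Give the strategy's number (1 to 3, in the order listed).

Compare r3 with r1: -3 > -7, 5 > -7.
So r1 strictly dominates r3 for the maximizer; r3 is strictly dominated.

3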